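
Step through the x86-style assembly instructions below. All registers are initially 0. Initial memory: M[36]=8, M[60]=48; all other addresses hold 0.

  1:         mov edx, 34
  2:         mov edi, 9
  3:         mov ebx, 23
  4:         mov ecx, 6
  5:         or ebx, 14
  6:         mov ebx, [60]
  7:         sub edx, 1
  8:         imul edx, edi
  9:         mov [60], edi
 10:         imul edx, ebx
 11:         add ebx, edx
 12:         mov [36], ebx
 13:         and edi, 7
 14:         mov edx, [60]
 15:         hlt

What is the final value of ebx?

14304

mov edx, 34 → edx=34
mov edi, 9 → edi=9
mov ebx, 23 → ebx=23
mov ecx, 6 → ecx=6
or ebx, 14 → ebx=23|14=31
mov ebx, [60] → ebx=M[60]=48
sub edx, 1 → edx=34-1=33
imul edx, edi → edx=33*9=297
mov [60], edi → M[60]=9
imul edx, ebx → edx=297*48=14256
add ebx, edx → ebx=48+14256=14304
mov [36], ebx → M[36]=14304
and edi, 7 → edi=9&7=1
mov edx, [60] → edx=M[60]=9
halt.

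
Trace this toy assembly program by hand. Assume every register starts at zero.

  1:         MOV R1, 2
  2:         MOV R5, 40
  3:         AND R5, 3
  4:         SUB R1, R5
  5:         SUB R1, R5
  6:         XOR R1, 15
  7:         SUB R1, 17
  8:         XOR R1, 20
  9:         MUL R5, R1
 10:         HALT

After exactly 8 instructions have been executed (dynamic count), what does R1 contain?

-24

after MOV R1, 2: R1=2
after MOV R5, 40: R5=40
after AND R5, 3: R5=40&3=0
after SUB R1, R5: R1=2-0=2
after SUB R1, R5: R1=2-0=2
after XOR R1, 15: R1=2^15=13
after SUB R1, 17: R1=13-17=-4
after XOR R1, 20: R1=(-4)^20=-24
After step 8: R1 = -24.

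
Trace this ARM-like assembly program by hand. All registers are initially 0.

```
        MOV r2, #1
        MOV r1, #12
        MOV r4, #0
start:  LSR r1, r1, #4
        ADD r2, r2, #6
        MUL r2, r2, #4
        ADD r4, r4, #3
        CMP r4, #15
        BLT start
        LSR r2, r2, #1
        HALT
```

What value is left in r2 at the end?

after MOV r2, #1: r2=1
after MOV r1, #12: r1=12
after MOV r4, #0: r4=0
after LSR r1, r1, #4: r1=12>>4=0
after ADD r2, r2, #6: r2=1+6=7
after MUL r2, r2, #4: r2=7*4=28
after ADD r4, r4, #3: r4=0+3=3
CMP r4, #15  (cmp 3,15)
BLT start: taken
after LSR r1, r1, #4: r1=0>>4=0
after ADD r2, r2, #6: r2=28+6=34
after MUL r2, r2, #4: r2=34*4=136
after ADD r4, r4, #3: r4=3+3=6
CMP r4, #15  (cmp 6,15)
BLT start: taken
after LSR r1, r1, #4: r1=0>>4=0
after ADD r2, r2, #6: r2=136+6=142
after MUL r2, r2, #4: r2=142*4=568
after ADD r4, r4, #3: r4=6+3=9
CMP r4, #15  (cmp 9,15)
BLT start: taken
after LSR r1, r1, #4: r1=0>>4=0
after ADD r2, r2, #6: r2=568+6=574
after MUL r2, r2, #4: r2=574*4=2296
after ADD r4, r4, #3: r4=9+3=12
CMP r4, #15  (cmp 12,15)
BLT start: taken
after LSR r1, r1, #4: r1=0>>4=0
after ADD r2, r2, #6: r2=2296+6=2302
after MUL r2, r2, #4: r2=2302*4=9208
after ADD r4, r4, #3: r4=12+3=15
CMP r4, #15  (cmp 15,15)
BLT start: not taken
after LSR r2, r2, #1: r2=9208>>1=4604
halt.

4604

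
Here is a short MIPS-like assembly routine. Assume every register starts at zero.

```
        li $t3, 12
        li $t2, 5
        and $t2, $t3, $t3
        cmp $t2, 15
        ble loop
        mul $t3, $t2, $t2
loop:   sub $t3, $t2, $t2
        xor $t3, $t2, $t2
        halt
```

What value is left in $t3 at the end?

0

$t3=12
$t2=5
$t2=12&12=12
cmp $t2, 15  (cmp 12,15)
ble loop: taken
$t3=12-12=0
$t3=12^12=0
halt.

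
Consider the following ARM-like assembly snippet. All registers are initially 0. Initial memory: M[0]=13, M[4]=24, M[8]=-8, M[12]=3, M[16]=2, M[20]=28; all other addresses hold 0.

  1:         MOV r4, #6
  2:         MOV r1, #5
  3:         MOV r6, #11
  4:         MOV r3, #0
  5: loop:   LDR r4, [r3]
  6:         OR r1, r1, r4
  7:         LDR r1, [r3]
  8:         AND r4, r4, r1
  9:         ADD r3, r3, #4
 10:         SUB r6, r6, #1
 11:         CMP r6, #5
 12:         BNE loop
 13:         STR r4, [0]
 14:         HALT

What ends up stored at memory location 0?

r4=6
r1=5
r6=11
r3=0
r4=M[0]=13
r1=5|13=13
r1=M[0]=13
r4=13&13=13
r3=0+4=4
r6=11-1=10
CMP r6, #5  (cmp 10,5)
BNE loop: taken
r4=M[4]=24
r1=13|24=29
r1=M[4]=24
r4=24&24=24
r3=4+4=8
r6=10-1=9
CMP r6, #5  (cmp 9,5)
BNE loop: taken
r4=M[8]=-8
r1=24|(-8)=-8
r1=M[8]=-8
r4=(-8)&(-8)=-8
r3=8+4=12
r6=9-1=8
CMP r6, #5  (cmp 8,5)
BNE loop: taken
r4=M[12]=3
r1=(-8)|3=-5
r1=M[12]=3
r4=3&3=3
r3=12+4=16
r6=8-1=7
CMP r6, #5  (cmp 7,5)
BNE loop: taken
r4=M[16]=2
r1=3|2=3
r1=M[16]=2
r4=2&2=2
r3=16+4=20
r6=7-1=6
CMP r6, #5  (cmp 6,5)
BNE loop: taken
r4=M[20]=28
r1=2|28=30
r1=M[20]=28
r4=28&28=28
r3=20+4=24
r6=6-1=5
CMP r6, #5  (cmp 5,5)
BNE loop: not taken
STR r4, [0] → M[0]=28
halt.

28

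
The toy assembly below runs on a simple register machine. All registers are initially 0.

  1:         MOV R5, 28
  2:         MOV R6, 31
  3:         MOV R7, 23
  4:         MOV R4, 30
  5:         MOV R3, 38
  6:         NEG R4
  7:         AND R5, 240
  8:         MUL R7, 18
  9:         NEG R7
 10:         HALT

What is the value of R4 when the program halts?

-30

MOV R5, 28 → R5=28
MOV R6, 31 → R6=31
MOV R7, 23 → R7=23
MOV R4, 30 → R4=30
MOV R3, 38 → R3=38
NEG R4 → R4=-(30)=-30
AND R5, 240 → R5=28&240=16
MUL R7, 18 → R7=23*18=414
NEG R7 → R7=-(414)=-414
halt.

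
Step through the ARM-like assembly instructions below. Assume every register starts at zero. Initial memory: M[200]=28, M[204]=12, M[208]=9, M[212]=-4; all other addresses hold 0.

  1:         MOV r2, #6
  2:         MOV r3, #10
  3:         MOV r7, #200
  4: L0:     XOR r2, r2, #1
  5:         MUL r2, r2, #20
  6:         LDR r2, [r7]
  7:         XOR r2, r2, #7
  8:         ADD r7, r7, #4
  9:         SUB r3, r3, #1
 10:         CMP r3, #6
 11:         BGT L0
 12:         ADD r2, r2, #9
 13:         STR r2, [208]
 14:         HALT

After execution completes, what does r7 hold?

216

MOV r2, #6 → r2=6
MOV r3, #10 → r3=10
MOV r7, #200 → r7=200
XOR r2, r2, #1 → r2=6^1=7
MUL r2, r2, #20 → r2=7*20=140
LDR r2, [r7] → r2=M[200]=28
XOR r2, r2, #7 → r2=28^7=27
ADD r7, r7, #4 → r7=200+4=204
SUB r3, r3, #1 → r3=10-1=9
CMP r3, #6  (cmp 9,6)
BGT L0: taken
XOR r2, r2, #1 → r2=27^1=26
MUL r2, r2, #20 → r2=26*20=520
LDR r2, [r7] → r2=M[204]=12
XOR r2, r2, #7 → r2=12^7=11
ADD r7, r7, #4 → r7=204+4=208
SUB r3, r3, #1 → r3=9-1=8
CMP r3, #6  (cmp 8,6)
BGT L0: taken
XOR r2, r2, #1 → r2=11^1=10
MUL r2, r2, #20 → r2=10*20=200
LDR r2, [r7] → r2=M[208]=9
XOR r2, r2, #7 → r2=9^7=14
ADD r7, r7, #4 → r7=208+4=212
SUB r3, r3, #1 → r3=8-1=7
CMP r3, #6  (cmp 7,6)
BGT L0: taken
XOR r2, r2, #1 → r2=14^1=15
MUL r2, r2, #20 → r2=15*20=300
LDR r2, [r7] → r2=M[212]=-4
XOR r2, r2, #7 → r2=(-4)^7=-5
ADD r7, r7, #4 → r7=212+4=216
SUB r3, r3, #1 → r3=7-1=6
CMP r3, #6  (cmp 6,6)
BGT L0: not taken
ADD r2, r2, #9 → r2=(-5)+9=4
STR r2, [208] → M[208]=4
halt.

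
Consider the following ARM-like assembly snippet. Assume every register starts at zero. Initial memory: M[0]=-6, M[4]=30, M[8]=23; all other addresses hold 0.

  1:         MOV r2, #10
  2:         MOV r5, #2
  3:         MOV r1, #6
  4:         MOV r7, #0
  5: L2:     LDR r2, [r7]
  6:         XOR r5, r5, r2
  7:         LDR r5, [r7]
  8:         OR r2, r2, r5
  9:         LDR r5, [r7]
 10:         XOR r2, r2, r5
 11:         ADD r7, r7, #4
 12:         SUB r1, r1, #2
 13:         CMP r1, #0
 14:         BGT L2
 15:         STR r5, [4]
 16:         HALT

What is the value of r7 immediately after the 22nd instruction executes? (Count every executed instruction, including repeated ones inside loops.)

8

r2=10
r5=2
r1=6
r7=0
r2=M[0]=-6
r5=2^(-6)=-8
r5=M[0]=-6
r2=(-6)|(-6)=-6
r5=M[0]=-6
r2=(-6)^(-6)=0
r7=0+4=4
r1=6-2=4
CMP r1, #0  (cmp 4,0)
BGT L2: taken
r2=M[4]=30
r5=(-6)^30=-28
r5=M[4]=30
r2=30|30=30
r5=M[4]=30
r2=30^30=0
r7=4+4=8
r1=4-2=2
After step 22: r7 = 8.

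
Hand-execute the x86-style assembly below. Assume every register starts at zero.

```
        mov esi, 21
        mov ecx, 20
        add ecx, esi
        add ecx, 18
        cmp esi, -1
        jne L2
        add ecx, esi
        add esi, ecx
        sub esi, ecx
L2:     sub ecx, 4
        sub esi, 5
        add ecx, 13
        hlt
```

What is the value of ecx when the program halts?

68

after mov esi, 21: esi=21
after mov ecx, 20: ecx=20
after add ecx, esi: ecx=20+21=41
after add ecx, 18: ecx=41+18=59
cmp esi, -1  (cmp 21,-1)
jne L2: taken
after sub ecx, 4: ecx=59-4=55
after sub esi, 5: esi=21-5=16
after add ecx, 13: ecx=55+13=68
halt.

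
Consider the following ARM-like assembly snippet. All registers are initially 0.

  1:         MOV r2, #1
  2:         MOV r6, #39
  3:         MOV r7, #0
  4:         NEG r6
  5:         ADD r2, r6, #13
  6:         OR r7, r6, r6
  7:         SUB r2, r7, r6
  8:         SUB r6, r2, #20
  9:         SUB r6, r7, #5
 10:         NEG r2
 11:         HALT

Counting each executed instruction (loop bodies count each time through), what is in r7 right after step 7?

r2=1
r6=39
r7=0
r6=-(39)=-39
r2=(-39)+13=-26
r7=(-39)|(-39)=-39
r2=(-39)-(-39)=0
After step 7: r7 = -39.

-39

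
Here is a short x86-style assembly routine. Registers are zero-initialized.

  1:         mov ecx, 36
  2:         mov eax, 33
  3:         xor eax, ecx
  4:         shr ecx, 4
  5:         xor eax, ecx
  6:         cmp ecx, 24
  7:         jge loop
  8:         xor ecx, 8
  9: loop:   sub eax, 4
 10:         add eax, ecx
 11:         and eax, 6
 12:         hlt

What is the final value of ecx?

10

mov ecx, 36 → ecx=36
mov eax, 33 → eax=33
xor eax, ecx → eax=33^36=5
shr ecx, 4 → ecx=36>>4=2
xor eax, ecx → eax=5^2=7
cmp ecx, 24  (cmp 2,24)
jge loop: not taken
xor ecx, 8 → ecx=2^8=10
sub eax, 4 → eax=7-4=3
add eax, ecx → eax=3+10=13
and eax, 6 → eax=13&6=4
halt.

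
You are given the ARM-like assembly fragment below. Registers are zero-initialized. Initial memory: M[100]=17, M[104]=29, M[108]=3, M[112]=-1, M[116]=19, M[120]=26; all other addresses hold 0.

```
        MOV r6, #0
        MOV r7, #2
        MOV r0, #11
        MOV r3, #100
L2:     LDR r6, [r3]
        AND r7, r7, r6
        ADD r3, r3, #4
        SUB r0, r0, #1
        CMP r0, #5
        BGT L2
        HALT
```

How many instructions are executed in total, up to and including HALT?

41

after MOV r6, #0: r6=0
after MOV r7, #2: r7=2
after MOV r0, #11: r0=11
after MOV r3, #100: r3=100
after LDR r6, [r3]: r6=M[100]=17
after AND r7, r7, r6: r7=2&17=0
after ADD r3, r3, #4: r3=100+4=104
after SUB r0, r0, #1: r0=11-1=10
CMP r0, #5  (cmp 10,5)
BGT L2: taken
after LDR r6, [r3]: r6=M[104]=29
after AND r7, r7, r6: r7=0&29=0
after ADD r3, r3, #4: r3=104+4=108
after SUB r0, r0, #1: r0=10-1=9
CMP r0, #5  (cmp 9,5)
BGT L2: taken
after LDR r6, [r3]: r6=M[108]=3
after AND r7, r7, r6: r7=0&3=0
after ADD r3, r3, #4: r3=108+4=112
after SUB r0, r0, #1: r0=9-1=8
CMP r0, #5  (cmp 8,5)
BGT L2: taken
after LDR r6, [r3]: r6=M[112]=-1
after AND r7, r7, r6: r7=0&(-1)=0
after ADD r3, r3, #4: r3=112+4=116
after SUB r0, r0, #1: r0=8-1=7
CMP r0, #5  (cmp 7,5)
BGT L2: taken
after LDR r6, [r3]: r6=M[116]=19
after AND r7, r7, r6: r7=0&19=0
after ADD r3, r3, #4: r3=116+4=120
after SUB r0, r0, #1: r0=7-1=6
CMP r0, #5  (cmp 6,5)
BGT L2: taken
after LDR r6, [r3]: r6=M[120]=26
after AND r7, r7, r6: r7=0&26=0
after ADD r3, r3, #4: r3=120+4=124
after SUB r0, r0, #1: r0=6-1=5
CMP r0, #5  (cmp 5,5)
BGT L2: not taken
halt.
Total executed instructions: 41.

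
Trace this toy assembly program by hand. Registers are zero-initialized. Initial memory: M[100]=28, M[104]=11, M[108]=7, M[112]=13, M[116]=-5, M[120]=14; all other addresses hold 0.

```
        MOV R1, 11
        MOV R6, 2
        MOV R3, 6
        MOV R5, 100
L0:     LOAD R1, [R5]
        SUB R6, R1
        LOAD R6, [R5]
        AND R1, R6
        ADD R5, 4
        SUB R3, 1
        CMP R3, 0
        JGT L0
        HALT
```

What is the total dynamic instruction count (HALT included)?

53

R1=11
R6=2
R3=6
R5=100
R1=M[100]=28
R6=2-28=-26
R6=M[100]=28
R1=28&28=28
R5=100+4=104
R3=6-1=5
CMP R3, 0  (cmp 5,0)
JGT L0: taken
R1=M[104]=11
R6=28-11=17
R6=M[104]=11
R1=11&11=11
R5=104+4=108
R3=5-1=4
CMP R3, 0  (cmp 4,0)
JGT L0: taken
R1=M[108]=7
R6=11-7=4
R6=M[108]=7
R1=7&7=7
R5=108+4=112
R3=4-1=3
CMP R3, 0  (cmp 3,0)
JGT L0: taken
R1=M[112]=13
R6=7-13=-6
R6=M[112]=13
R1=13&13=13
R5=112+4=116
R3=3-1=2
CMP R3, 0  (cmp 2,0)
JGT L0: taken
R1=M[116]=-5
R6=13-(-5)=18
R6=M[116]=-5
R1=(-5)&(-5)=-5
R5=116+4=120
R3=2-1=1
CMP R3, 0  (cmp 1,0)
JGT L0: taken
R1=M[120]=14
R6=(-5)-14=-19
R6=M[120]=14
R1=14&14=14
R5=120+4=124
R3=1-1=0
CMP R3, 0  (cmp 0,0)
JGT L0: not taken
halt.
Total executed instructions: 53.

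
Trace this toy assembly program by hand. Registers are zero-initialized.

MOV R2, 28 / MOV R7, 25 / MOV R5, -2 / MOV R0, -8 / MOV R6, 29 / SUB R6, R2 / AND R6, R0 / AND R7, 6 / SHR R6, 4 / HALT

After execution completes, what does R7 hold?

after MOV R2, 28: R2=28
after MOV R7, 25: R7=25
after MOV R5, -2: R5=-2
after MOV R0, -8: R0=-8
after MOV R6, 29: R6=29
after SUB R6, R2: R6=29-28=1
after AND R6, R0: R6=1&(-8)=0
after AND R7, 6: R7=25&6=0
after SHR R6, 4: R6=0>>4=0
halt.

0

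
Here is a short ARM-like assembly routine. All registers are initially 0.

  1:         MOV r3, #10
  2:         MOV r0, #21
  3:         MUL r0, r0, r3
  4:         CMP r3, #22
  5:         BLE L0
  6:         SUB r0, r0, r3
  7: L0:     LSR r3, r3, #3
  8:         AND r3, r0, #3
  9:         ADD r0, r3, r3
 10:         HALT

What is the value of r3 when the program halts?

2

MOV r3, #10 → r3=10
MOV r0, #21 → r0=21
MUL r0, r0, r3 → r0=21*10=210
CMP r3, #22  (cmp 10,22)
BLE L0: taken
LSR r3, r3, #3 → r3=10>>3=1
AND r3, r0, #3 → r3=210&3=2
ADD r0, r3, r3 → r0=2+2=4
halt.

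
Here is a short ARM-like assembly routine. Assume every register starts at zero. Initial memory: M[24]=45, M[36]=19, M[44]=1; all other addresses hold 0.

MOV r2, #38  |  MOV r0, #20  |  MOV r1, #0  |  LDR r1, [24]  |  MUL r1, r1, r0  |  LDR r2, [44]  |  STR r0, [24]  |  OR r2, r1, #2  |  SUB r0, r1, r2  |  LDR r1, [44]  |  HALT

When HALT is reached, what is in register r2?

902

r2=38
r0=20
r1=0
r1=M[24]=45
r1=45*20=900
r2=M[44]=1
STR r0, [24] → M[24]=20
r2=900|2=902
r0=900-902=-2
r1=M[44]=1
halt.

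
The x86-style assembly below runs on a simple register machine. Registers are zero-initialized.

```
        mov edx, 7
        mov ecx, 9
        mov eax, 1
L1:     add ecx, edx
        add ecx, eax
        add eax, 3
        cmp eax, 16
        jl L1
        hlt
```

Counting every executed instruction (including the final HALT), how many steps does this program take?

29

edx=7
ecx=9
eax=1
ecx=9+7=16
ecx=16+1=17
eax=1+3=4
cmp eax, 16  (cmp 4,16)
jl L1: taken
ecx=17+7=24
ecx=24+4=28
eax=4+3=7
cmp eax, 16  (cmp 7,16)
jl L1: taken
ecx=28+7=35
ecx=35+7=42
eax=7+3=10
cmp eax, 16  (cmp 10,16)
jl L1: taken
ecx=42+7=49
ecx=49+10=59
eax=10+3=13
cmp eax, 16  (cmp 13,16)
jl L1: taken
ecx=59+7=66
ecx=66+13=79
eax=13+3=16
cmp eax, 16  (cmp 16,16)
jl L1: not taken
halt.
Total executed instructions: 29.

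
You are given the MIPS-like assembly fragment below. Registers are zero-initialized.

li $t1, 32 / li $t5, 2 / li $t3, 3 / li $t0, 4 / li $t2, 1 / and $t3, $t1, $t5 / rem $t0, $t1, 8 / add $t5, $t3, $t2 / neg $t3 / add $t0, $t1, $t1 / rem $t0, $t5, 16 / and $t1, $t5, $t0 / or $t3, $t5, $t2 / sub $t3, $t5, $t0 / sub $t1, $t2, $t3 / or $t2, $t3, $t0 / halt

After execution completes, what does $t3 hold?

0

after li $t1, 32: $t1=32
after li $t5, 2: $t5=2
after li $t3, 3: $t3=3
after li $t0, 4: $t0=4
after li $t2, 1: $t2=1
after and $t3, $t1, $t5: $t3=32&2=0
after rem $t0, $t1, 8: $t0=32%8=0
after add $t5, $t3, $t2: $t5=0+1=1
after neg $t3: $t3=-(0)=0
after add $t0, $t1, $t1: $t0=32+32=64
after rem $t0, $t5, 16: $t0=1%16=1
after and $t1, $t5, $t0: $t1=1&1=1
after or $t3, $t5, $t2: $t3=1|1=1
after sub $t3, $t5, $t0: $t3=1-1=0
after sub $t1, $t2, $t3: $t1=1-0=1
after or $t2, $t3, $t0: $t2=0|1=1
halt.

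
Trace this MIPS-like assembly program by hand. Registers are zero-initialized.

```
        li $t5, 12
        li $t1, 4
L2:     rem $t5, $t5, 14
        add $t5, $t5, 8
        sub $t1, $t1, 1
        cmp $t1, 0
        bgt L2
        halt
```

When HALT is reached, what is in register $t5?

16

$t5=12
$t1=4
$t5=12%14=12
$t5=12+8=20
$t1=4-1=3
cmp $t1, 0  (cmp 3,0)
bgt L2: taken
$t5=20%14=6
$t5=6+8=14
$t1=3-1=2
cmp $t1, 0  (cmp 2,0)
bgt L2: taken
$t5=14%14=0
$t5=0+8=8
$t1=2-1=1
cmp $t1, 0  (cmp 1,0)
bgt L2: taken
$t5=8%14=8
$t5=8+8=16
$t1=1-1=0
cmp $t1, 0  (cmp 0,0)
bgt L2: not taken
halt.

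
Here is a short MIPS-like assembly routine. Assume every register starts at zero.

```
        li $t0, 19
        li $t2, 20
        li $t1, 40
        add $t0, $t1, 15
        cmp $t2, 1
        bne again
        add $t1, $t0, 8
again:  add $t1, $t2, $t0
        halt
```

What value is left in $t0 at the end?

$t0=19
$t2=20
$t1=40
$t0=40+15=55
cmp $t2, 1  (cmp 20,1)
bne again: taken
$t1=20+55=75
halt.

55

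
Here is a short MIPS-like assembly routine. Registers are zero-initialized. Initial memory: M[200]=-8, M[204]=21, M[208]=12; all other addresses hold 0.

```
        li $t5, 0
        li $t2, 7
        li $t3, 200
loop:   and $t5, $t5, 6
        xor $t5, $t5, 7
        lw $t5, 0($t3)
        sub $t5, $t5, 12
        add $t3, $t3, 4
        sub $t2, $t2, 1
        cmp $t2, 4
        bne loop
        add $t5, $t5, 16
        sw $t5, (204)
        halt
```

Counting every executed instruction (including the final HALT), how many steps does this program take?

30

$t5=0
$t2=7
$t3=200
$t5=0&6=0
$t5=0^7=7
$t5=M[200]=-8
$t5=(-8)-12=-20
$t3=200+4=204
$t2=7-1=6
cmp $t2, 4  (cmp 6,4)
bne loop: taken
$t5=(-20)&6=4
$t5=4^7=3
$t5=M[204]=21
$t5=21-12=9
$t3=204+4=208
$t2=6-1=5
cmp $t2, 4  (cmp 5,4)
bne loop: taken
$t5=9&6=0
$t5=0^7=7
$t5=M[208]=12
$t5=12-12=0
$t3=208+4=212
$t2=5-1=4
cmp $t2, 4  (cmp 4,4)
bne loop: not taken
$t5=0+16=16
sw $t5, (204) → M[204]=16
halt.
Total executed instructions: 30.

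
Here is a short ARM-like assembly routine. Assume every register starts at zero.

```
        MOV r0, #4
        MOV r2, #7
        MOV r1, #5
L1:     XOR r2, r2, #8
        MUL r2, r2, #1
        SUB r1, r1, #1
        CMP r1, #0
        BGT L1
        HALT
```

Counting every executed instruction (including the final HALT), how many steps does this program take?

r0=4
r2=7
r1=5
r2=7^8=15
r2=15*1=15
r1=5-1=4
CMP r1, #0  (cmp 4,0)
BGT L1: taken
r2=15^8=7
r2=7*1=7
r1=4-1=3
CMP r1, #0  (cmp 3,0)
BGT L1: taken
r2=7^8=15
r2=15*1=15
r1=3-1=2
CMP r1, #0  (cmp 2,0)
BGT L1: taken
r2=15^8=7
r2=7*1=7
r1=2-1=1
CMP r1, #0  (cmp 1,0)
BGT L1: taken
r2=7^8=15
r2=15*1=15
r1=1-1=0
CMP r1, #0  (cmp 0,0)
BGT L1: not taken
halt.
Total executed instructions: 29.

29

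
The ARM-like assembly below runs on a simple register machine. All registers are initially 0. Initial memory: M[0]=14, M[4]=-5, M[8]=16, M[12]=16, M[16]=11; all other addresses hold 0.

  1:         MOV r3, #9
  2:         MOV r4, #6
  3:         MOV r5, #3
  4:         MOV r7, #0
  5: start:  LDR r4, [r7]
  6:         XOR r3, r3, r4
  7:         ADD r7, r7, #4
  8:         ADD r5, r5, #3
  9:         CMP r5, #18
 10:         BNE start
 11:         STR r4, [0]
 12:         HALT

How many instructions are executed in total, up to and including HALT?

36

r3=9
r4=6
r5=3
r7=0
r4=M[0]=14
r3=9^14=7
r7=0+4=4
r5=3+3=6
CMP r5, #18  (cmp 6,18)
BNE start: taken
r4=M[4]=-5
r3=7^(-5)=-4
r7=4+4=8
r5=6+3=9
CMP r5, #18  (cmp 9,18)
BNE start: taken
r4=M[8]=16
r3=(-4)^16=-20
r7=8+4=12
r5=9+3=12
CMP r5, #18  (cmp 12,18)
BNE start: taken
r4=M[12]=16
r3=(-20)^16=-4
r7=12+4=16
r5=12+3=15
CMP r5, #18  (cmp 15,18)
BNE start: taken
r4=M[16]=11
r3=(-4)^11=-9
r7=16+4=20
r5=15+3=18
CMP r5, #18  (cmp 18,18)
BNE start: not taken
STR r4, [0] → M[0]=11
halt.
Total executed instructions: 36.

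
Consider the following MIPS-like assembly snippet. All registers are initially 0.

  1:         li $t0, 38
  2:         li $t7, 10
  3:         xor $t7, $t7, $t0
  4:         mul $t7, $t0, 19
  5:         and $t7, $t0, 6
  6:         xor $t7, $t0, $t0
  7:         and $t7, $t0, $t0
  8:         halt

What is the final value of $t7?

li $t0, 38 → $t0=38
li $t7, 10 → $t7=10
xor $t7, $t7, $t0 → $t7=10^38=44
mul $t7, $t0, 19 → $t7=38*19=722
and $t7, $t0, 6 → $t7=38&6=6
xor $t7, $t0, $t0 → $t7=38^38=0
and $t7, $t0, $t0 → $t7=38&38=38
halt.

38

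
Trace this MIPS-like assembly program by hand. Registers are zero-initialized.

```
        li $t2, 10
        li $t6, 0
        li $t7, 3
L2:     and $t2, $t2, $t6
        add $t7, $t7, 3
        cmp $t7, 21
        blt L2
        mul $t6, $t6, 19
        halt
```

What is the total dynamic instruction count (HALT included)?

$t2=10
$t6=0
$t7=3
$t2=10&0=0
$t7=3+3=6
cmp $t7, 21  (cmp 6,21)
blt L2: taken
$t2=0&0=0
$t7=6+3=9
cmp $t7, 21  (cmp 9,21)
blt L2: taken
$t2=0&0=0
$t7=9+3=12
cmp $t7, 21  (cmp 12,21)
blt L2: taken
$t2=0&0=0
$t7=12+3=15
cmp $t7, 21  (cmp 15,21)
blt L2: taken
$t2=0&0=0
$t7=15+3=18
cmp $t7, 21  (cmp 18,21)
blt L2: taken
$t2=0&0=0
$t7=18+3=21
cmp $t7, 21  (cmp 21,21)
blt L2: not taken
$t6=0*19=0
halt.
Total executed instructions: 29.

29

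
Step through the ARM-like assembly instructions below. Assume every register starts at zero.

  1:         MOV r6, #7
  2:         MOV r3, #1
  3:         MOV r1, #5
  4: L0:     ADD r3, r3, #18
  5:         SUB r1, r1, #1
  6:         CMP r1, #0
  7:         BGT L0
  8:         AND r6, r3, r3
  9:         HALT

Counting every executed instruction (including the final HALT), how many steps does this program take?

MOV r6, #7 → r6=7
MOV r3, #1 → r3=1
MOV r1, #5 → r1=5
ADD r3, r3, #18 → r3=1+18=19
SUB r1, r1, #1 → r1=5-1=4
CMP r1, #0  (cmp 4,0)
BGT L0: taken
ADD r3, r3, #18 → r3=19+18=37
SUB r1, r1, #1 → r1=4-1=3
CMP r1, #0  (cmp 3,0)
BGT L0: taken
ADD r3, r3, #18 → r3=37+18=55
SUB r1, r1, #1 → r1=3-1=2
CMP r1, #0  (cmp 2,0)
BGT L0: taken
ADD r3, r3, #18 → r3=55+18=73
SUB r1, r1, #1 → r1=2-1=1
CMP r1, #0  (cmp 1,0)
BGT L0: taken
ADD r3, r3, #18 → r3=73+18=91
SUB r1, r1, #1 → r1=1-1=0
CMP r1, #0  (cmp 0,0)
BGT L0: not taken
AND r6, r3, r3 → r6=91&91=91
halt.
Total executed instructions: 25.

25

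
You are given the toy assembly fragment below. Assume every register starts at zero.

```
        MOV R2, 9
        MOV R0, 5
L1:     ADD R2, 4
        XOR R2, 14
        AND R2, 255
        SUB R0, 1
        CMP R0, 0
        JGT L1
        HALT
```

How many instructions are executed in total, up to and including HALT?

33

after MOV R2, 9: R2=9
after MOV R0, 5: R0=5
after ADD R2, 4: R2=9+4=13
after XOR R2, 14: R2=13^14=3
after AND R2, 255: R2=3&255=3
after SUB R0, 1: R0=5-1=4
CMP R0, 0  (cmp 4,0)
JGT L1: taken
after ADD R2, 4: R2=3+4=7
after XOR R2, 14: R2=7^14=9
after AND R2, 255: R2=9&255=9
after SUB R0, 1: R0=4-1=3
CMP R0, 0  (cmp 3,0)
JGT L1: taken
after ADD R2, 4: R2=9+4=13
after XOR R2, 14: R2=13^14=3
after AND R2, 255: R2=3&255=3
after SUB R0, 1: R0=3-1=2
CMP R0, 0  (cmp 2,0)
JGT L1: taken
after ADD R2, 4: R2=3+4=7
after XOR R2, 14: R2=7^14=9
after AND R2, 255: R2=9&255=9
after SUB R0, 1: R0=2-1=1
CMP R0, 0  (cmp 1,0)
JGT L1: taken
after ADD R2, 4: R2=9+4=13
after XOR R2, 14: R2=13^14=3
after AND R2, 255: R2=3&255=3
after SUB R0, 1: R0=1-1=0
CMP R0, 0  (cmp 0,0)
JGT L1: not taken
halt.
Total executed instructions: 33.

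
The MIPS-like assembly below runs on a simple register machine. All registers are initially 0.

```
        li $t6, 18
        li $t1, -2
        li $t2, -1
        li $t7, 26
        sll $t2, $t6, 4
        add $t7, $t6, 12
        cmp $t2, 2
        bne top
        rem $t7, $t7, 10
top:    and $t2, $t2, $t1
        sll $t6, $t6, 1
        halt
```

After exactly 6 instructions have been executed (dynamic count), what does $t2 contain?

$t6=18
$t1=-2
$t2=-1
$t7=26
$t2=18<<4=288
$t7=18+12=30
After step 6: $t2 = 288.

288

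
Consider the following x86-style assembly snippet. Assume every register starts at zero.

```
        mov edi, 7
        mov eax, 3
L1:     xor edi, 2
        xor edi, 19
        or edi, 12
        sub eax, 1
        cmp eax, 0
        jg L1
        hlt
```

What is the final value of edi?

30

edi=7
eax=3
edi=7^2=5
edi=5^19=22
edi=22|12=30
eax=3-1=2
cmp eax, 0  (cmp 2,0)
jg L1: taken
edi=30^2=28
edi=28^19=15
edi=15|12=15
eax=2-1=1
cmp eax, 0  (cmp 1,0)
jg L1: taken
edi=15^2=13
edi=13^19=30
edi=30|12=30
eax=1-1=0
cmp eax, 0  (cmp 0,0)
jg L1: not taken
halt.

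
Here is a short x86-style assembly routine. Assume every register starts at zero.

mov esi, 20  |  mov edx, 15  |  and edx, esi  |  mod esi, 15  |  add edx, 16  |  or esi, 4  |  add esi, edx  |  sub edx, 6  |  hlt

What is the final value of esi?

mov esi, 20 → esi=20
mov edx, 15 → edx=15
and edx, esi → edx=15&20=4
mod esi, 15 → esi=20%15=5
add edx, 16 → edx=4+16=20
or esi, 4 → esi=5|4=5
add esi, edx → esi=5+20=25
sub edx, 6 → edx=20-6=14
halt.

25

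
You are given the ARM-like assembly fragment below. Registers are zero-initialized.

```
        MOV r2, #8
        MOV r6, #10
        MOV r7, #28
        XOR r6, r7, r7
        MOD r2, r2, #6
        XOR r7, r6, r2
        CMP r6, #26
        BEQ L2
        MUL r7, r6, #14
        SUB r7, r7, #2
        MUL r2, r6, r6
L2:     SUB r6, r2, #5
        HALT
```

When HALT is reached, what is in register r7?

MOV r2, #8 → r2=8
MOV r6, #10 → r6=10
MOV r7, #28 → r7=28
XOR r6, r7, r7 → r6=28^28=0
MOD r2, r2, #6 → r2=8%6=2
XOR r7, r6, r2 → r7=0^2=2
CMP r6, #26  (cmp 0,26)
BEQ L2: not taken
MUL r7, r6, #14 → r7=0*14=0
SUB r7, r7, #2 → r7=0-2=-2
MUL r2, r6, r6 → r2=0*0=0
SUB r6, r2, #5 → r6=0-5=-5
halt.

-2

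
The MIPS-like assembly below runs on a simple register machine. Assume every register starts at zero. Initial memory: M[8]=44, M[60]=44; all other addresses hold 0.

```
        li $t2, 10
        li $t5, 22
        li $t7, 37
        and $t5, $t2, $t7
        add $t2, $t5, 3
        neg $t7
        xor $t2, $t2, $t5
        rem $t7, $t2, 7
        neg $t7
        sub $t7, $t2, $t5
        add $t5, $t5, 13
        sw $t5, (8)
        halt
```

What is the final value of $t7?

3

li $t2, 10 → $t2=10
li $t5, 22 → $t5=22
li $t7, 37 → $t7=37
and $t5, $t2, $t7 → $t5=10&37=0
add $t2, $t5, 3 → $t2=0+3=3
neg $t7 → $t7=-(37)=-37
xor $t2, $t2, $t5 → $t2=3^0=3
rem $t7, $t2, 7 → $t7=3%7=3
neg $t7 → $t7=-(3)=-3
sub $t7, $t2, $t5 → $t7=3-0=3
add $t5, $t5, 13 → $t5=0+13=13
sw $t5, (8) → M[8]=13
halt.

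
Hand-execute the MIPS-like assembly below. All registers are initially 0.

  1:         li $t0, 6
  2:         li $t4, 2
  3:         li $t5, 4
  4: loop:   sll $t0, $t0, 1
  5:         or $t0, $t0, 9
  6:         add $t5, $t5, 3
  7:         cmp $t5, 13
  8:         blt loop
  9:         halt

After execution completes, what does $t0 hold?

63

$t0=6
$t4=2
$t5=4
$t0=6<<1=12
$t0=12|9=13
$t5=4+3=7
cmp $t5, 13  (cmp 7,13)
blt loop: taken
$t0=13<<1=26
$t0=26|9=27
$t5=7+3=10
cmp $t5, 13  (cmp 10,13)
blt loop: taken
$t0=27<<1=54
$t0=54|9=63
$t5=10+3=13
cmp $t5, 13  (cmp 13,13)
blt loop: not taken
halt.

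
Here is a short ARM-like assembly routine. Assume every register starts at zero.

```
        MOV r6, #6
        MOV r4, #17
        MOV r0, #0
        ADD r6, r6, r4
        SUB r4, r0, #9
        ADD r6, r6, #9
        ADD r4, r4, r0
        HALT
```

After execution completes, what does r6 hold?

r6=6
r4=17
r0=0
r6=6+17=23
r4=0-9=-9
r6=23+9=32
r4=(-9)+0=-9
halt.

32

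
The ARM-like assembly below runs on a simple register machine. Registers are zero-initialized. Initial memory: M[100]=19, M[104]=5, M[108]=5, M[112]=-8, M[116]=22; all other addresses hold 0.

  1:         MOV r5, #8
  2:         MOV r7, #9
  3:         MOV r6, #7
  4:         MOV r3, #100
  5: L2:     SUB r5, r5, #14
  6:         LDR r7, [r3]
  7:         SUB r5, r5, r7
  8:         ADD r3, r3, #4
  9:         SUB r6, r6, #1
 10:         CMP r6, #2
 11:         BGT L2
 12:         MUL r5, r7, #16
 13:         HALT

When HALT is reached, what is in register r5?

after MOV r5, #8: r5=8
after MOV r7, #9: r7=9
after MOV r6, #7: r6=7
after MOV r3, #100: r3=100
after SUB r5, r5, #14: r5=8-14=-6
after LDR r7, [r3]: r7=M[100]=19
after SUB r5, r5, r7: r5=(-6)-19=-25
after ADD r3, r3, #4: r3=100+4=104
after SUB r6, r6, #1: r6=7-1=6
CMP r6, #2  (cmp 6,2)
BGT L2: taken
after SUB r5, r5, #14: r5=(-25)-14=-39
after LDR r7, [r3]: r7=M[104]=5
after SUB r5, r5, r7: r5=(-39)-5=-44
after ADD r3, r3, #4: r3=104+4=108
after SUB r6, r6, #1: r6=6-1=5
CMP r6, #2  (cmp 5,2)
BGT L2: taken
after SUB r5, r5, #14: r5=(-44)-14=-58
after LDR r7, [r3]: r7=M[108]=5
after SUB r5, r5, r7: r5=(-58)-5=-63
after ADD r3, r3, #4: r3=108+4=112
after SUB r6, r6, #1: r6=5-1=4
CMP r6, #2  (cmp 4,2)
BGT L2: taken
after SUB r5, r5, #14: r5=(-63)-14=-77
after LDR r7, [r3]: r7=M[112]=-8
after SUB r5, r5, r7: r5=(-77)-(-8)=-69
after ADD r3, r3, #4: r3=112+4=116
after SUB r6, r6, #1: r6=4-1=3
CMP r6, #2  (cmp 3,2)
BGT L2: taken
after SUB r5, r5, #14: r5=(-69)-14=-83
after LDR r7, [r3]: r7=M[116]=22
after SUB r5, r5, r7: r5=(-83)-22=-105
after ADD r3, r3, #4: r3=116+4=120
after SUB r6, r6, #1: r6=3-1=2
CMP r6, #2  (cmp 2,2)
BGT L2: not taken
after MUL r5, r7, #16: r5=22*16=352
halt.

352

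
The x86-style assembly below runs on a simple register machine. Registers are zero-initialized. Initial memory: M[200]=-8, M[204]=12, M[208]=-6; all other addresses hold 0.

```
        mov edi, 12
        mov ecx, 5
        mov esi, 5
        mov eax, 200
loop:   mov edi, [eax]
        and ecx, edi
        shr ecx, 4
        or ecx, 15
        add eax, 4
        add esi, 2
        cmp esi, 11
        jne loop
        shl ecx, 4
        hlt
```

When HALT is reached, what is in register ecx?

mov edi, 12 → edi=12
mov ecx, 5 → ecx=5
mov esi, 5 → esi=5
mov eax, 200 → eax=200
mov edi, [eax] → edi=M[200]=-8
and ecx, edi → ecx=5&(-8)=0
shr ecx, 4 → ecx=0>>4=0
or ecx, 15 → ecx=0|15=15
add eax, 4 → eax=200+4=204
add esi, 2 → esi=5+2=7
cmp esi, 11  (cmp 7,11)
jne loop: taken
mov edi, [eax] → edi=M[204]=12
and ecx, edi → ecx=15&12=12
shr ecx, 4 → ecx=12>>4=0
or ecx, 15 → ecx=0|15=15
add eax, 4 → eax=204+4=208
add esi, 2 → esi=7+2=9
cmp esi, 11  (cmp 9,11)
jne loop: taken
mov edi, [eax] → edi=M[208]=-6
and ecx, edi → ecx=15&(-6)=10
shr ecx, 4 → ecx=10>>4=0
or ecx, 15 → ecx=0|15=15
add eax, 4 → eax=208+4=212
add esi, 2 → esi=9+2=11
cmp esi, 11  (cmp 11,11)
jne loop: not taken
shl ecx, 4 → ecx=15<<4=240
halt.

240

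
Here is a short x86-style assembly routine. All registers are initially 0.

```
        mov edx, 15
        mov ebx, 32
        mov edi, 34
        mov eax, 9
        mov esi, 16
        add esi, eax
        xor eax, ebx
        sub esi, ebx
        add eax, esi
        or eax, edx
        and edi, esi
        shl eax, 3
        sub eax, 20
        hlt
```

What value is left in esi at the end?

-7

mov edx, 15 → edx=15
mov ebx, 32 → ebx=32
mov edi, 34 → edi=34
mov eax, 9 → eax=9
mov esi, 16 → esi=16
add esi, eax → esi=16+9=25
xor eax, ebx → eax=9^32=41
sub esi, ebx → esi=25-32=-7
add eax, esi → eax=41+(-7)=34
or eax, edx → eax=34|15=47
and edi, esi → edi=34&(-7)=32
shl eax, 3 → eax=47<<3=376
sub eax, 20 → eax=376-20=356
halt.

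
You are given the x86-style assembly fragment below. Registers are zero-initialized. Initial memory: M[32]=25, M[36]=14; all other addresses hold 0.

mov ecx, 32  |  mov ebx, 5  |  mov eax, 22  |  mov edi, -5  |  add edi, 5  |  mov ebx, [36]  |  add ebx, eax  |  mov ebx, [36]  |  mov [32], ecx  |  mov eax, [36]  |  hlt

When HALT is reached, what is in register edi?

0

mov ecx, 32 → ecx=32
mov ebx, 5 → ebx=5
mov eax, 22 → eax=22
mov edi, -5 → edi=-5
add edi, 5 → edi=(-5)+5=0
mov ebx, [36] → ebx=M[36]=14
add ebx, eax → ebx=14+22=36
mov ebx, [36] → ebx=M[36]=14
mov [32], ecx → M[32]=32
mov eax, [36] → eax=M[36]=14
halt.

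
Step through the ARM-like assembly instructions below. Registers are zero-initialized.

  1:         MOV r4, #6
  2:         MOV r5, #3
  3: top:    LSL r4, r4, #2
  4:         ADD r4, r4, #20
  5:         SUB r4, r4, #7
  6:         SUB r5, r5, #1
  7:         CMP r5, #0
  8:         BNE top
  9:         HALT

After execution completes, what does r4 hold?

657

after MOV r4, #6: r4=6
after MOV r5, #3: r5=3
after LSL r4, r4, #2: r4=6<<2=24
after ADD r4, r4, #20: r4=24+20=44
after SUB r4, r4, #7: r4=44-7=37
after SUB r5, r5, #1: r5=3-1=2
CMP r5, #0  (cmp 2,0)
BNE top: taken
after LSL r4, r4, #2: r4=37<<2=148
after ADD r4, r4, #20: r4=148+20=168
after SUB r4, r4, #7: r4=168-7=161
after SUB r5, r5, #1: r5=2-1=1
CMP r5, #0  (cmp 1,0)
BNE top: taken
after LSL r4, r4, #2: r4=161<<2=644
after ADD r4, r4, #20: r4=644+20=664
after SUB r4, r4, #7: r4=664-7=657
after SUB r5, r5, #1: r5=1-1=0
CMP r5, #0  (cmp 0,0)
BNE top: not taken
halt.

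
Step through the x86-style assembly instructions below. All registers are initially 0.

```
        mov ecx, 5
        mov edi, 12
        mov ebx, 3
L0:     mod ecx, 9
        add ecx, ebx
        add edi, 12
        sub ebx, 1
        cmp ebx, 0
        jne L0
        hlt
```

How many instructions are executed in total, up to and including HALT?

22

mov ecx, 5 → ecx=5
mov edi, 12 → edi=12
mov ebx, 3 → ebx=3
mod ecx, 9 → ecx=5%9=5
add ecx, ebx → ecx=5+3=8
add edi, 12 → edi=12+12=24
sub ebx, 1 → ebx=3-1=2
cmp ebx, 0  (cmp 2,0)
jne L0: taken
mod ecx, 9 → ecx=8%9=8
add ecx, ebx → ecx=8+2=10
add edi, 12 → edi=24+12=36
sub ebx, 1 → ebx=2-1=1
cmp ebx, 0  (cmp 1,0)
jne L0: taken
mod ecx, 9 → ecx=10%9=1
add ecx, ebx → ecx=1+1=2
add edi, 12 → edi=36+12=48
sub ebx, 1 → ebx=1-1=0
cmp ebx, 0  (cmp 0,0)
jne L0: not taken
halt.
Total executed instructions: 22.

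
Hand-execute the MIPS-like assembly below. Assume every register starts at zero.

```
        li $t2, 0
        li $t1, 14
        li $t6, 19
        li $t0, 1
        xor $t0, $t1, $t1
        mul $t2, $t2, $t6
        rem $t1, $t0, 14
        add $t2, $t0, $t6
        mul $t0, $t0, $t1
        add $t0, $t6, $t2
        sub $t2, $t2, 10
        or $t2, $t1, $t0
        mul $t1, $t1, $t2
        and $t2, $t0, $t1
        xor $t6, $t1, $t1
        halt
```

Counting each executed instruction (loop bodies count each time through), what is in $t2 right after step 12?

38

$t2=0
$t1=14
$t6=19
$t0=1
$t0=14^14=0
$t2=0*19=0
$t1=0%14=0
$t2=0+19=19
$t0=0*0=0
$t0=19+19=38
$t2=19-10=9
$t2=0|38=38
After step 12: $t2 = 38.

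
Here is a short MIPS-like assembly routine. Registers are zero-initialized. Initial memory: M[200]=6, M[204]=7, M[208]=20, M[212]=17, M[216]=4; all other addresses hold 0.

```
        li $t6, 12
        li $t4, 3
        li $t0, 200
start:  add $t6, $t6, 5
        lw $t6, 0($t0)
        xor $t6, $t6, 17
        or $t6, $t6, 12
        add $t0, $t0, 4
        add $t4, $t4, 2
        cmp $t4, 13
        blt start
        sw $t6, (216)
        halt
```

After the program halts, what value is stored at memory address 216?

29

li $t6, 12 → $t6=12
li $t4, 3 → $t4=3
li $t0, 200 → $t0=200
add $t6, $t6, 5 → $t6=12+5=17
lw $t6, 0($t0) → $t6=M[200]=6
xor $t6, $t6, 17 → $t6=6^17=23
or $t6, $t6, 12 → $t6=23|12=31
add $t0, $t0, 4 → $t0=200+4=204
add $t4, $t4, 2 → $t4=3+2=5
cmp $t4, 13  (cmp 5,13)
blt start: taken
add $t6, $t6, 5 → $t6=31+5=36
lw $t6, 0($t0) → $t6=M[204]=7
xor $t6, $t6, 17 → $t6=7^17=22
or $t6, $t6, 12 → $t6=22|12=30
add $t0, $t0, 4 → $t0=204+4=208
add $t4, $t4, 2 → $t4=5+2=7
cmp $t4, 13  (cmp 7,13)
blt start: taken
add $t6, $t6, 5 → $t6=30+5=35
lw $t6, 0($t0) → $t6=M[208]=20
xor $t6, $t6, 17 → $t6=20^17=5
or $t6, $t6, 12 → $t6=5|12=13
add $t0, $t0, 4 → $t0=208+4=212
add $t4, $t4, 2 → $t4=7+2=9
cmp $t4, 13  (cmp 9,13)
blt start: taken
add $t6, $t6, 5 → $t6=13+5=18
lw $t6, 0($t0) → $t6=M[212]=17
xor $t6, $t6, 17 → $t6=17^17=0
or $t6, $t6, 12 → $t6=0|12=12
add $t0, $t0, 4 → $t0=212+4=216
add $t4, $t4, 2 → $t4=9+2=11
cmp $t4, 13  (cmp 11,13)
blt start: taken
add $t6, $t6, 5 → $t6=12+5=17
lw $t6, 0($t0) → $t6=M[216]=4
xor $t6, $t6, 17 → $t6=4^17=21
or $t6, $t6, 12 → $t6=21|12=29
add $t0, $t0, 4 → $t0=216+4=220
add $t4, $t4, 2 → $t4=11+2=13
cmp $t4, 13  (cmp 13,13)
blt start: not taken
sw $t6, (216) → M[216]=29
halt.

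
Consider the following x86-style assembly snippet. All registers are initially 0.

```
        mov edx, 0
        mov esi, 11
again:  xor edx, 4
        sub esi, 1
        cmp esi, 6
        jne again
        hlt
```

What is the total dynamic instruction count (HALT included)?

edx=0
esi=11
edx=0^4=4
esi=11-1=10
cmp esi, 6  (cmp 10,6)
jne again: taken
edx=4^4=0
esi=10-1=9
cmp esi, 6  (cmp 9,6)
jne again: taken
edx=0^4=4
esi=9-1=8
cmp esi, 6  (cmp 8,6)
jne again: taken
edx=4^4=0
esi=8-1=7
cmp esi, 6  (cmp 7,6)
jne again: taken
edx=0^4=4
esi=7-1=6
cmp esi, 6  (cmp 6,6)
jne again: not taken
halt.
Total executed instructions: 23.

23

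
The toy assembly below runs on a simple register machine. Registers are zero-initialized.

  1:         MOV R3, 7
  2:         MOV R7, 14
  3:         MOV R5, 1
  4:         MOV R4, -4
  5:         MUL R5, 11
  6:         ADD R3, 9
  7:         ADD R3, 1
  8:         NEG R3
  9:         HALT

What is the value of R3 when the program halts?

-17

R3=7
R7=14
R5=1
R4=-4
R5=1*11=11
R3=7+9=16
R3=16+1=17
R3=-(17)=-17
halt.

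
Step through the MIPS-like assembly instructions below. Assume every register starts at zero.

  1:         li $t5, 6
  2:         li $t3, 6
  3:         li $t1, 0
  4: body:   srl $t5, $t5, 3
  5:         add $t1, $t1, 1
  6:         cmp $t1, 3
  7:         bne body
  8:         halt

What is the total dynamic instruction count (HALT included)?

16

li $t5, 6 → $t5=6
li $t3, 6 → $t3=6
li $t1, 0 → $t1=0
srl $t5, $t5, 3 → $t5=6>>3=0
add $t1, $t1, 1 → $t1=0+1=1
cmp $t1, 3  (cmp 1,3)
bne body: taken
srl $t5, $t5, 3 → $t5=0>>3=0
add $t1, $t1, 1 → $t1=1+1=2
cmp $t1, 3  (cmp 2,3)
bne body: taken
srl $t5, $t5, 3 → $t5=0>>3=0
add $t1, $t1, 1 → $t1=2+1=3
cmp $t1, 3  (cmp 3,3)
bne body: not taken
halt.
Total executed instructions: 16.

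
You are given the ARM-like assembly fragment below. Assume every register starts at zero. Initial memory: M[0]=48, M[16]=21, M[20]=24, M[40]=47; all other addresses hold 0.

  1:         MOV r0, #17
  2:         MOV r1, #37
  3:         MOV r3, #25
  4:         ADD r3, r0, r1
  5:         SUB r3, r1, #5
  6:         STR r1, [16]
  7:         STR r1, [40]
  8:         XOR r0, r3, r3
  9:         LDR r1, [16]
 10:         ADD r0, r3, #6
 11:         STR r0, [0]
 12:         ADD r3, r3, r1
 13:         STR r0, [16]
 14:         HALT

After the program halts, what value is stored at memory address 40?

37

after MOV r0, #17: r0=17
after MOV r1, #37: r1=37
after MOV r3, #25: r3=25
after ADD r3, r0, r1: r3=17+37=54
after SUB r3, r1, #5: r3=37-5=32
STR r1, [16] → M[16]=37
STR r1, [40] → M[40]=37
after XOR r0, r3, r3: r0=32^32=0
after LDR r1, [16]: r1=M[16]=37
after ADD r0, r3, #6: r0=32+6=38
STR r0, [0] → M[0]=38
after ADD r3, r3, r1: r3=32+37=69
STR r0, [16] → M[16]=38
halt.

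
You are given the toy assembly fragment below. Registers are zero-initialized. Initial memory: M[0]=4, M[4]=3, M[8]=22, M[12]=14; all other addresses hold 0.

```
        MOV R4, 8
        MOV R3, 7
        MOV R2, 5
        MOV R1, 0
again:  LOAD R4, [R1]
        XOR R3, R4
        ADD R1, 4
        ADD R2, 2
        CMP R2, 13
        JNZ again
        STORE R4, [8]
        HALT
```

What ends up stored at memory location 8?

after MOV R4, 8: R4=8
after MOV R3, 7: R3=7
after MOV R2, 5: R2=5
after MOV R1, 0: R1=0
after LOAD R4, [R1]: R4=M[0]=4
after XOR R3, R4: R3=7^4=3
after ADD R1, 4: R1=0+4=4
after ADD R2, 2: R2=5+2=7
CMP R2, 13  (cmp 7,13)
JNZ again: taken
after LOAD R4, [R1]: R4=M[4]=3
after XOR R3, R4: R3=3^3=0
after ADD R1, 4: R1=4+4=8
after ADD R2, 2: R2=7+2=9
CMP R2, 13  (cmp 9,13)
JNZ again: taken
after LOAD R4, [R1]: R4=M[8]=22
after XOR R3, R4: R3=0^22=22
after ADD R1, 4: R1=8+4=12
after ADD R2, 2: R2=9+2=11
CMP R2, 13  (cmp 11,13)
JNZ again: taken
after LOAD R4, [R1]: R4=M[12]=14
after XOR R3, R4: R3=22^14=24
after ADD R1, 4: R1=12+4=16
after ADD R2, 2: R2=11+2=13
CMP R2, 13  (cmp 13,13)
JNZ again: not taken
STORE R4, [8] → M[8]=14
halt.

14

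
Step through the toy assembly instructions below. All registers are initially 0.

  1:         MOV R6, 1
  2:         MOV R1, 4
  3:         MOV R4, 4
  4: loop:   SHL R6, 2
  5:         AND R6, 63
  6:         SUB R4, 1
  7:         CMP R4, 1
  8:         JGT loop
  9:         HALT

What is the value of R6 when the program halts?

R6=1
R1=4
R4=4
R6=1<<2=4
R6=4&63=4
R4=4-1=3
CMP R4, 1  (cmp 3,1)
JGT loop: taken
R6=4<<2=16
R6=16&63=16
R4=3-1=2
CMP R4, 1  (cmp 2,1)
JGT loop: taken
R6=16<<2=64
R6=64&63=0
R4=2-1=1
CMP R4, 1  (cmp 1,1)
JGT loop: not taken
halt.

0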